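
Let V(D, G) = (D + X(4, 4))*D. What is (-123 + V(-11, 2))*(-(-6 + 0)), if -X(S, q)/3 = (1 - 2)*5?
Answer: -1002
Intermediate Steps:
X(S, q) = 15 (X(S, q) = -3*(1 - 2)*5 = -(-3)*5 = -3*(-5) = 15)
V(D, G) = D*(15 + D) (V(D, G) = (D + 15)*D = (15 + D)*D = D*(15 + D))
(-123 + V(-11, 2))*(-(-6 + 0)) = (-123 - 11*(15 - 11))*(-(-6 + 0)) = (-123 - 11*4)*(-1*(-6)) = (-123 - 44)*6 = -167*6 = -1002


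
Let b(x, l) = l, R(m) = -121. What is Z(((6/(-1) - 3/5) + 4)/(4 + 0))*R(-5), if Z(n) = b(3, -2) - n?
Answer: 3267/20 ≈ 163.35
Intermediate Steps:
Z(n) = -2 - n
Z(((6/(-1) - 3/5) + 4)/(4 + 0))*R(-5) = (-2 - ((6/(-1) - 3/5) + 4)/(4 + 0))*(-121) = (-2 - ((6*(-1) - 3*⅕) + 4)/4)*(-121) = (-2 - ((-6 - ⅗) + 4)/4)*(-121) = (-2 - (-33/5 + 4)/4)*(-121) = (-2 - (-13)/(5*4))*(-121) = (-2 - 1*(-13/20))*(-121) = (-2 + 13/20)*(-121) = -27/20*(-121) = 3267/20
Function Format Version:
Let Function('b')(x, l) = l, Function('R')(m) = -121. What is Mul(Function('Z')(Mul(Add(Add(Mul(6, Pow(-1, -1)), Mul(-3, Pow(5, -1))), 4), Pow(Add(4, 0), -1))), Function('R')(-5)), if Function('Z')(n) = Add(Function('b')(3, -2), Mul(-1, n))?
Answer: Rational(3267, 20) ≈ 163.35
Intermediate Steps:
Function('Z')(n) = Add(-2, Mul(-1, n))
Mul(Function('Z')(Mul(Add(Add(Mul(6, Pow(-1, -1)), Mul(-3, Pow(5, -1))), 4), Pow(Add(4, 0), -1))), Function('R')(-5)) = Mul(Add(-2, Mul(-1, Mul(Add(Add(Mul(6, Pow(-1, -1)), Mul(-3, Pow(5, -1))), 4), Pow(Add(4, 0), -1)))), -121) = Mul(Add(-2, Mul(-1, Mul(Add(Add(Mul(6, -1), Mul(-3, Rational(1, 5))), 4), Pow(4, -1)))), -121) = Mul(Add(-2, Mul(-1, Mul(Add(Add(-6, Rational(-3, 5)), 4), Rational(1, 4)))), -121) = Mul(Add(-2, Mul(-1, Mul(Add(Rational(-33, 5), 4), Rational(1, 4)))), -121) = Mul(Add(-2, Mul(-1, Mul(Rational(-13, 5), Rational(1, 4)))), -121) = Mul(Add(-2, Mul(-1, Rational(-13, 20))), -121) = Mul(Add(-2, Rational(13, 20)), -121) = Mul(Rational(-27, 20), -121) = Rational(3267, 20)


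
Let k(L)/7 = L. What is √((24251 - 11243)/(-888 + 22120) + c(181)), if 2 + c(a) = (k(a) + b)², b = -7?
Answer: √2795648437393/1327 ≈ 1260.0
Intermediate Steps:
k(L) = 7*L
c(a) = -2 + (-7 + 7*a)² (c(a) = -2 + (7*a - 7)² = -2 + (-7 + 7*a)²)
√((24251 - 11243)/(-888 + 22120) + c(181)) = √((24251 - 11243)/(-888 + 22120) + (-2 + 49*(-1 + 181)²)) = √(13008/21232 + (-2 + 49*180²)) = √(13008*(1/21232) + (-2 + 49*32400)) = √(813/1327 + (-2 + 1587600)) = √(813/1327 + 1587598) = √(2106743359/1327) = √2795648437393/1327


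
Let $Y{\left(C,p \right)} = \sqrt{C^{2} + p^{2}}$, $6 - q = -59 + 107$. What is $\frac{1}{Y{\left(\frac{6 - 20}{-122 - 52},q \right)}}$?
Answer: $\frac{87 \sqrt{272485}}{1907395} \approx 0.023809$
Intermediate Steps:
$q = -42$ ($q = 6 - \left(-59 + 107\right) = 6 - 48 = -42$)
$\frac{1}{Y{\left(\frac{6 - 20}{-122 - 52},q \right)}} = \frac{1}{\sqrt{\left(\frac{6 - 20}{-122 - 52}\right)^{2} + \left(-42\right)^{2}}} = \frac{1}{\sqrt{\left(- \frac{14}{-174}\right)^{2} + 1764}} = \frac{1}{\sqrt{\left(\left(-14\right) \left(- \frac{1}{174}\right)\right)^{2} + 1764}} = \frac{1}{\sqrt{\left(\frac{7}{87}\right)^{2} + 1764}} = \frac{1}{\sqrt{\frac{49}{7569} + 1764}} = \frac{1}{\sqrt{\frac{13351765}{7569}}} = \frac{1}{\frac{7}{87} \sqrt{272485}} = \frac{87 \sqrt{272485}}{1907395}$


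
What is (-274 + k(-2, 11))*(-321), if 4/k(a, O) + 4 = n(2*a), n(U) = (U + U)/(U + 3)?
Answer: 87633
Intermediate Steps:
n(U) = 2*U/(3 + U) (n(U) = (2*U)/(3 + U) = 2*U/(3 + U))
k(a, O) = 4/(-4 + 4*a/(3 + 2*a)) (k(a, O) = 4/(-4 + 2*(2*a)/(3 + 2*a)) = 4/(-4 + 4*a/(3 + 2*a)))
(-274 + k(-2, 11))*(-321) = (-274 + (3 + 2*(-2))/(-3 - 1*(-2)))*(-321) = (-274 + (3 - 4)/(-3 + 2))*(-321) = (-274 - 1/(-1))*(-321) = (-274 - 1*(-1))*(-321) = (-274 + 1)*(-321) = -273*(-321) = 87633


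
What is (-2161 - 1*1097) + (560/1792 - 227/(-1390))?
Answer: -36223669/11120 ≈ -3257.5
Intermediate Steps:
(-2161 - 1*1097) + (560/1792 - 227/(-1390)) = (-2161 - 1097) + (560*(1/1792) - 227*(-1/1390)) = -3258 + (5/16 + 227/1390) = -3258 + 5291/11120 = -36223669/11120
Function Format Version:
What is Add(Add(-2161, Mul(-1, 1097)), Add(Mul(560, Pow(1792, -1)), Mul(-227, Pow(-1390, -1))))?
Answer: Rational(-36223669, 11120) ≈ -3257.5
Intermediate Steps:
Add(Add(-2161, Mul(-1, 1097)), Add(Mul(560, Pow(1792, -1)), Mul(-227, Pow(-1390, -1)))) = Add(Add(-2161, -1097), Add(Mul(560, Rational(1, 1792)), Mul(-227, Rational(-1, 1390)))) = Add(-3258, Add(Rational(5, 16), Rational(227, 1390))) = Add(-3258, Rational(5291, 11120)) = Rational(-36223669, 11120)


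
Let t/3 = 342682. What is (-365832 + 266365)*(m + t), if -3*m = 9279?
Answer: -101949000051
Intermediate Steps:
t = 1028046 (t = 3*342682 = 1028046)
m = -3093 (m = -1/3*9279 = -3093)
(-365832 + 266365)*(m + t) = (-365832 + 266365)*(-3093 + 1028046) = -99467*1024953 = -101949000051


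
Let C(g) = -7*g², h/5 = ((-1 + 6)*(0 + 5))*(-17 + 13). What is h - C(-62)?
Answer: 26408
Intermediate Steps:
h = -500 (h = 5*(((-1 + 6)*(0 + 5))*(-17 + 13)) = 5*((5*5)*(-4)) = 5*(25*(-4)) = 5*(-100) = -500)
h - C(-62) = -500 - (-7)*(-62)² = -500 - (-7)*3844 = -500 - 1*(-26908) = -500 + 26908 = 26408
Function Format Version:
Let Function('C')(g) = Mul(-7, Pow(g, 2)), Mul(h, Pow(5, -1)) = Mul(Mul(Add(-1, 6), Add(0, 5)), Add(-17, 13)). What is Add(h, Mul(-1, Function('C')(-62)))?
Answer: 26408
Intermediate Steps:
h = -500 (h = Mul(5, Mul(Mul(Add(-1, 6), Add(0, 5)), Add(-17, 13))) = Mul(5, Mul(Mul(5, 5), -4)) = Mul(5, Mul(25, -4)) = Mul(5, -100) = -500)
Add(h, Mul(-1, Function('C')(-62))) = Add(-500, Mul(-1, Mul(-7, Pow(-62, 2)))) = Add(-500, Mul(-1, Mul(-7, 3844))) = Add(-500, Mul(-1, -26908)) = Add(-500, 26908) = 26408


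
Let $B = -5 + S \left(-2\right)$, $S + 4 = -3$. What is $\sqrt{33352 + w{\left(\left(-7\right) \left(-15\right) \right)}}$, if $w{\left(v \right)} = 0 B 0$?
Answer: $2 \sqrt{8338} \approx 182.63$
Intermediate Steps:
$S = -7$ ($S = -4 - 3 = -7$)
$B = 9$ ($B = -5 - -14 = -5 + 14 = 9$)
$w{\left(v \right)} = 0$ ($w{\left(v \right)} = 0 \cdot 9 \cdot 0 = 0 \cdot 0 = 0$)
$\sqrt{33352 + w{\left(\left(-7\right) \left(-15\right) \right)}} = \sqrt{33352 + 0} = \sqrt{33352} = 2 \sqrt{8338}$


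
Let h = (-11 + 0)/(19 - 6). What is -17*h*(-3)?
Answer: -561/13 ≈ -43.154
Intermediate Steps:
h = -11/13 ≈ -0.84615
-17*h*(-3) = -17*(-11/13)*(-3) = (187/13)*(-3) = -561/13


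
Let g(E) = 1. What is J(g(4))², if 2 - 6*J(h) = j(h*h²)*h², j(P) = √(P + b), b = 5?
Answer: (2 - √6)²/36 ≈ 0.0056123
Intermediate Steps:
j(P) = √(5 + P) (j(P) = √(P + 5) = √(5 + P))
J(h) = ⅓ - h²*√(5 + h³)/6 (J(h) = ⅓ - √(5 + h*h²)*h²/6 = ⅓ - √(5 + h³)*h²/6 = ⅓ - h²*√(5 + h³)/6)
J(g(4))² = (⅓ - ⅙*1²*√(5 + 1³))² = (⅓ - ⅙*1*√(5 + 1))² = (⅓ - ⅙*1*√6)² = (⅓ - √6/6)²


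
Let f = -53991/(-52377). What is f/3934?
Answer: 2571/9811958 ≈ 0.00026203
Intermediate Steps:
f = 17997/17459 (f = -53991*(-1/52377) = 17997/17459 ≈ 1.0308)
f/3934 = (17997/17459)/3934 = (17997/17459)*(1/3934) = 2571/9811958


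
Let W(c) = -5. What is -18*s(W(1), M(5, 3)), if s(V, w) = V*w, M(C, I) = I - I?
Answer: 0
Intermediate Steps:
M(C, I) = 0
-18*s(W(1), M(5, 3)) = -(-90)*0 = -18*0 = 0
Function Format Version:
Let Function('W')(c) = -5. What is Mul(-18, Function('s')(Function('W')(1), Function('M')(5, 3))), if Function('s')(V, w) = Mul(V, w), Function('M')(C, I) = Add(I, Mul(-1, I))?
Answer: 0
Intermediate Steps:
Function('M')(C, I) = 0
Mul(-18, Function('s')(Function('W')(1), Function('M')(5, 3))) = Mul(-18, Mul(-5, 0)) = Mul(-18, 0) = 0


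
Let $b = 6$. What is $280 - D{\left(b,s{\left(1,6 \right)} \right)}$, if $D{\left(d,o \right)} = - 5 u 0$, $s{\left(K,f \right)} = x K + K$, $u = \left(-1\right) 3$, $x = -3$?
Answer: $280$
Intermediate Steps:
$u = -3$
$s{\left(K,f \right)} = - 2 K$ ($s{\left(K,f \right)} = - 3 K + K = - 2 K$)
$D{\left(d,o \right)} = 0$ ($D{\left(d,o \right)} = \left(-5\right) \left(-3\right) 0 = 15 \cdot 0 = 0$)
$280 - D{\left(b,s{\left(1,6 \right)} \right)} = 280 - 0 = 280 + 0 = 280$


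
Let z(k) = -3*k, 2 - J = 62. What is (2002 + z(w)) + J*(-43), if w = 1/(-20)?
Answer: 91643/20 ≈ 4582.1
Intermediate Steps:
J = -60 (J = 2 - 1*62 = 2 - 62 = -60)
w = -1/20 ≈ -0.050000
(2002 + z(w)) + J*(-43) = (2002 - 3*(-1/20)) - 60*(-43) = (2002 + 3/20) + 2580 = 40043/20 + 2580 = 91643/20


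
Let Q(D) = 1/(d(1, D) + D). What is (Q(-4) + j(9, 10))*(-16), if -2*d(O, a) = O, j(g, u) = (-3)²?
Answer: -1264/9 ≈ -140.44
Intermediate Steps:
j(g, u) = 9
d(O, a) = -O/2
Q(D) = 1/(-½ + D) (Q(D) = 1/(-½*1 + D) = 1/(-½ + D))
(Q(-4) + j(9, 10))*(-16) = (2/(-1 + 2*(-4)) + 9)*(-16) = (2/(-1 - 8) + 9)*(-16) = (2/(-9) + 9)*(-16) = (2*(-⅑) + 9)*(-16) = (-2/9 + 9)*(-16) = (79/9)*(-16) = -1264/9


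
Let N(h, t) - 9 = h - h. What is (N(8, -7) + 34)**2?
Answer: 1849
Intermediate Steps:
N(h, t) = 9 (N(h, t) = 9 + (h - h) = 9 + 0 = 9)
(N(8, -7) + 34)**2 = (9 + 34)**2 = 43**2 = 1849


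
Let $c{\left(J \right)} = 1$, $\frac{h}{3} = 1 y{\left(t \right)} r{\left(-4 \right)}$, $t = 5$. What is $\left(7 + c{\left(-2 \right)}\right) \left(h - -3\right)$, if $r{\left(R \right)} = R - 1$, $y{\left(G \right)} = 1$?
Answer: $-96$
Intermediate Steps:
$r{\left(R \right)} = -1 + R$ ($r{\left(R \right)} = R - 1 = -1 + R$)
$h = -15$ ($h = 3 \cdot 1 \cdot 1 \left(-1 - 4\right) = 3 \cdot 1 \left(-5\right) = 3 \left(-5\right) = -15$)
$\left(7 + c{\left(-2 \right)}\right) \left(h - -3\right) = \left(7 + 1\right) \left(-15 - -3\right) = 8 \left(-15 + 3\right) = 8 \left(-12\right) = -96$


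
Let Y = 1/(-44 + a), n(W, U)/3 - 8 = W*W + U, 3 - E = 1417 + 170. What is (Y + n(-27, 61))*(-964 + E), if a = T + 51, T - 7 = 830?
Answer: -1287082069/211 ≈ -6.0999e+6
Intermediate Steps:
T = 837 (T = 7 + 830 = 837)
E = -1584 (E = 3 - (1417 + 170) = 3 - 1*1587 = 3 - 1587 = -1584)
n(W, U) = 24 + 3*U + 3*W**2 (n(W, U) = 24 + 3*(W*W + U) = 24 + 3*(W**2 + U) = 24 + 3*(U + W**2) = 24 + (3*U + 3*W**2) = 24 + 3*U + 3*W**2)
a = 888 (a = 837 + 51 = 888)
Y = 1/844 (Y = 1/(-44 + 888) = 1/844 ≈ 0.0011848)
(Y + n(-27, 61))*(-964 + E) = (1/844 + (24 + 3*61 + 3*(-27)**2))*(-964 - 1584) = (1/844 + (24 + 183 + 3*729))*(-2548) = (1/844 + (24 + 183 + 2187))*(-2548) = (1/844 + 2394)*(-2548) = (2020537/844)*(-2548) = -1287082069/211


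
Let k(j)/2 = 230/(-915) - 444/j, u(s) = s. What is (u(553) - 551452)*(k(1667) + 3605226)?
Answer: -201962058490331094/101687 ≈ -1.9861e+12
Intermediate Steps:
k(j) = -92/183 - 888/j (k(j) = 2*(230/(-915) - 444/j) = 2*(230*(-1/915) - 444/j) = 2*(-46/183 - 444/j) = -92/183 - 888/j)
(u(553) - 551452)*(k(1667) + 3605226) = (553 - 551452)*((-92/183 - 888/1667) + 3605226) = -550899*((-92/183 - 888*1/1667) + 3605226) = -550899*((-92/183 - 888/1667) + 3605226) = -550899*(-315868/305061 + 3605226) = -550899*1099813532918/305061 = -201962058490331094/101687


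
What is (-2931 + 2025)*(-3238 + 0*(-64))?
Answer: 2933628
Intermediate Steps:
(-2931 + 2025)*(-3238 + 0*(-64)) = -906*(-3238 + 0) = -906*(-3238) = 2933628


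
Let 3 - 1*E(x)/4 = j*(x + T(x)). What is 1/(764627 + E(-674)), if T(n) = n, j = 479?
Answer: 1/3347407 ≈ 2.9874e-7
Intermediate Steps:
E(x) = 12 - 3832*x (E(x) = 12 - 1916*(x + x) = 12 - 1916*2*x = 12 - 3832*x)
1/(764627 + E(-674)) = 1/(764627 + (12 - 3832*(-674))) = 1/(764627 + (12 + 2582768)) = 1/(764627 + 2582780) = 1/3347407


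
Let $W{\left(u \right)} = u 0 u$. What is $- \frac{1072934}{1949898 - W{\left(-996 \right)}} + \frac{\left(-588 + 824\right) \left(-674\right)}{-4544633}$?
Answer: $- \frac{2282966343875}{4430785398717} \approx -0.51525$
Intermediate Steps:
$W{\left(u \right)} = 0$ ($W{\left(u \right)} = 0 u = 0$)
$- \frac{1072934}{1949898 - W{\left(-996 \right)}} + \frac{\left(-588 + 824\right) \left(-674\right)}{-4544633} = - \frac{1072934}{1949898 - 0} + \frac{\left(-588 + 824\right) \left(-674\right)}{-4544633} = - \frac{1072934}{1949898 + 0} + 236 \left(-674\right) \left(- \frac{1}{4544633}\right) = - \frac{1072934}{1949898} - - \frac{159064}{4544633} = \left(-1072934\right) \frac{1}{1949898} + \frac{159064}{4544633} = - \frac{536467}{974949} + \frac{159064}{4544633} = - \frac{2282966343875}{4430785398717}$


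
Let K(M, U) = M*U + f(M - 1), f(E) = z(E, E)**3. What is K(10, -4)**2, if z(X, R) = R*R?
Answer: 282387022801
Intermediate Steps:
z(X, R) = R**2
f(E) = E**6 (f(E) = (E**2)**3 = E**6)
K(M, U) = (-1 + M)**6 + M*U (K(M, U) = M*U + (M - 1)**6 = M*U + (-1 + M)**6 = (-1 + M)**6 + M*U)
K(10, -4)**2 = ((-1 + 10)**6 + 10*(-4))**2 = (9**6 - 40)**2 = (531441 - 40)**2 = 531401**2 = 282387022801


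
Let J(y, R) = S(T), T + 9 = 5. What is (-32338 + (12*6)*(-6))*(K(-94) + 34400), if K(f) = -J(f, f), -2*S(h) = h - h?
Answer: -1127288000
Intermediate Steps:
T = -4 (T = -9 + 5 = -4)
S(h) = 0 (S(h) = -(h - h)/2 = -½*0 = 0)
J(y, R) = 0
K(f) = 0 (K(f) = -1*0 = 0)
(-32338 + (12*6)*(-6))*(K(-94) + 34400) = (-32338 + (12*6)*(-6))*(0 + 34400) = (-32338 + 72*(-6))*34400 = (-32338 - 432)*34400 = -32770*34400 = -1127288000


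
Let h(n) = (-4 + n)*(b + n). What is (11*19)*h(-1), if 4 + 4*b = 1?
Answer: 7315/4 ≈ 1828.8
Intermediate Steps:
b = -3/4 (b = -1 + (1/4)*1 = -1 + 1/4 = -3/4 ≈ -0.75000)
h(n) = (-4 + n)*(-3/4 + n)
(11*19)*h(-1) = (11*19)*(3 + (-1)**2 - 19/4*(-1)) = 209*(3 + 1 + 19/4) = 209*(35/4) = 7315/4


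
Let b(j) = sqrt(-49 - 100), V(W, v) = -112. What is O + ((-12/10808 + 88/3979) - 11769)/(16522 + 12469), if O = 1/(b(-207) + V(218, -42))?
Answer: -1640971414859095/3956277624565854 - I*sqrt(149)/12693 ≈ -0.41478 - 0.00096168*I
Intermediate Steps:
b(j) = I*sqrt(149) (b(j) = sqrt(-149) = I*sqrt(149))
O = 1/(-112 + I*sqrt(149)) (O = 1/(I*sqrt(149) - 112) = 1/(-112 + I*sqrt(149)) ≈ -0.0088238 - 0.00096168*I)
O + ((-12/10808 + 88/3979) - 11769)/(16522 + 12469) = (-112/12693 - I*sqrt(149)/12693) + ((-12/10808 + 88/3979) - 11769)/(16522 + 12469) = (-112/12693 - I*sqrt(149)/12693) + ((-12*1/10808 + 88*(1/3979)) - 11769)/28991 = (-112/12693 - I*sqrt(149)/12693) + ((-3/2702 + 88/3979) - 11769)*(1/28991) = (-112/12693 - I*sqrt(149)/12693) + (225839/10751258 - 11769)*(1/28991) = (-112/12693 - I*sqrt(149)/12693) - 126531329563/10751258*1/28991 = (-112/12693 - I*sqrt(149)/12693) - 126531329563/311689720678 = -1640971414859095/3956277624565854 - I*sqrt(149)/12693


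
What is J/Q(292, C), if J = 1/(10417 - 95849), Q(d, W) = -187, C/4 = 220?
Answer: 1/15975784 ≈ 6.2595e-8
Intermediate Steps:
C = 880 (C = 4*220 = 880)
J = -1/85432 (J = 1/(-85432) = -1/85432 ≈ -1.1705e-5)
J/Q(292, C) = -1/85432/(-187) = -1/85432*(-1/187) = 1/15975784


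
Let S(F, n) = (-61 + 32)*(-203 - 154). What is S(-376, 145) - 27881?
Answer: -17528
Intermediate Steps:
S(F, n) = 10353 (S(F, n) = -29*(-357) = 10353)
S(-376, 145) - 27881 = 10353 - 27881 = -17528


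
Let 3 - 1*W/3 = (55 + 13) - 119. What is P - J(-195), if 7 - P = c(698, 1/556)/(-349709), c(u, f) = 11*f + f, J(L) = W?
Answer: -7534480402/48609551 ≈ -155.00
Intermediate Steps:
W = 162 (W = 9 - 3*((55 + 13) - 119) = 9 - 3*(68 - 119) = 9 - 3*(-51) = 9 + 153 = 162)
J(L) = 162
c(u, f) = 12*f
P = 340266860/48609551 (P = 7 - 12/556/(-349709) = 7 - 12*(1/556)*(-1)/349709 = 7 - 3*(-1)/(139*349709) = 7 - 1*(-3/48609551) = 7 + 3/48609551 = 340266860/48609551 ≈ 7.0000)
P - J(-195) = 340266860/48609551 - 1*162 = 340266860/48609551 - 162 = -7534480402/48609551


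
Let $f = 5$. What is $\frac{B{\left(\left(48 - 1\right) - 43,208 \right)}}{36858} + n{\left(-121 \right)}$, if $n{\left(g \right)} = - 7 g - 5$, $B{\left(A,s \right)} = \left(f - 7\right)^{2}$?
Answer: $\frac{15517220}{18429} \approx 842.0$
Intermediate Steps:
$B{\left(A,s \right)} = 4$ ($B{\left(A,s \right)} = \left(5 - 7\right)^{2} = \left(-2\right)^{2} = 4$)
$n{\left(g \right)} = -5 - 7 g$
$\frac{B{\left(\left(48 - 1\right) - 43,208 \right)}}{36858} + n{\left(-121 \right)} = \frac{4}{36858} - -842 = 4 \cdot \frac{1}{36858} + \left(-5 + 847\right) = \frac{2}{18429} + 842 = \frac{15517220}{18429}$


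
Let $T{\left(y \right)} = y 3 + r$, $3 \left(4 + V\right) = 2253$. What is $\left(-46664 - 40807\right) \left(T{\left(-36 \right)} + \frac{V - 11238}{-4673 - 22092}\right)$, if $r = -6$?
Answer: $\frac{265974731649}{26765} \approx 9.9374 \cdot 10^{6}$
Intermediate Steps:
$V = 747$ ($V = -4 + \frac{1}{3} \cdot 2253 = -4 + 751 = 747$)
$T{\left(y \right)} = -6 + 3 y$ ($T{\left(y \right)} = y 3 - 6 = 3 y - 6 = -6 + 3 y$)
$\left(-46664 - 40807\right) \left(T{\left(-36 \right)} + \frac{V - 11238}{-4673 - 22092}\right) = \left(-46664 - 40807\right) \left(\left(-6 + 3 \left(-36\right)\right) + \frac{747 - 11238}{-4673 - 22092}\right) = - 87471 \left(\left(-6 - 108\right) - \frac{10491}{-26765}\right) = - 87471 \left(-114 - - \frac{10491}{26765}\right) = - 87471 \left(-114 + \frac{10491}{26765}\right) = \left(-87471\right) \left(- \frac{3040719}{26765}\right) = \frac{265974731649}{26765}$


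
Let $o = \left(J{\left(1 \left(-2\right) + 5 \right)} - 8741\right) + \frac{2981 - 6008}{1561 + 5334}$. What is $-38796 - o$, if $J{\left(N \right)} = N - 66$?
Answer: $- \frac{206791813}{6895} \approx -29992.0$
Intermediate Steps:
$J{\left(N \right)} = -66 + N$ ($J{\left(N \right)} = N - 66 = -66 + N$)
$o = - \frac{60706607}{6895}$ ($o = \left(\left(-66 + \left(1 \left(-2\right) + 5\right)\right) - 8741\right) + \frac{2981 - 6008}{1561 + 5334} = \left(\left(-66 + \left(-2 + 5\right)\right) - 8741\right) - \frac{3027}{6895} = \left(\left(-66 + 3\right) - 8741\right) - \frac{3027}{6895} = \left(-63 - 8741\right) - \frac{3027}{6895} = -8804 - \frac{3027}{6895} = - \frac{60706607}{6895} \approx -8804.4$)
$-38796 - o = -38796 - - \frac{60706607}{6895} = -38796 + \frac{60706607}{6895} = - \frac{206791813}{6895}$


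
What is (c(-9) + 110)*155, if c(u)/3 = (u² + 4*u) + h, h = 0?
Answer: 37975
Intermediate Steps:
c(u) = 3*u² + 12*u (c(u) = 3*((u² + 4*u) + 0) = 3*(u² + 4*u) = 3*u² + 12*u)
(c(-9) + 110)*155 = (3*(-9)*(4 - 9) + 110)*155 = (3*(-9)*(-5) + 110)*155 = (135 + 110)*155 = 245*155 = 37975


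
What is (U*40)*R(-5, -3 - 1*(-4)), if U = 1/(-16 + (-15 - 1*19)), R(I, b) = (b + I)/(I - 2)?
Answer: -16/35 ≈ -0.45714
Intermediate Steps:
R(I, b) = (I + b)/(-2 + I)
U = -1/50 (U = 1/(-16 + (-15 - 19)) = 1/(-16 - 34) = 1/(-50) = -1/50 ≈ -0.020000)
(U*40)*R(-5, -3 - 1*(-4)) = (-1/50*40)*((-5 + (-3 - 1*(-4)))/(-2 - 5)) = -4*(-5 + (-3 + 4))/(5*(-7)) = -(-4)*(-5 + 1)/35 = -(-4)*(-4)/35 = -⅘*4/7 = -16/35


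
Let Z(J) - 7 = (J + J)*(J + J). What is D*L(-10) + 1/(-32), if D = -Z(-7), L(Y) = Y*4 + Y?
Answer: 324799/32 ≈ 10150.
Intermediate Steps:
L(Y) = 5*Y (L(Y) = 4*Y + Y = 5*Y)
Z(J) = 7 + 4*J² (Z(J) = 7 + (J + J)*(J + J) = 7 + (2*J)*(2*J) = 7 + 4*J²)
D = -203 (D = -(7 + 4*(-7)²) = -(7 + 4*49) = -(7 + 196) = -1*203 = -203)
D*L(-10) + 1/(-32) = -1015*(-10) + 1/(-32) = -203*(-50) - 1/32 = 10150 - 1/32 = 324799/32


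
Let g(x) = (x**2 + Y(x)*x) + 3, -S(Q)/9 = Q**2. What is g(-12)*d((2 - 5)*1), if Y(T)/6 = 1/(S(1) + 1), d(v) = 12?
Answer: 1872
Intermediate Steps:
S(Q) = -9*Q**2
Y(T) = -3/4 (Y(T) = 6/(-9*1**2 + 1) = 6/(-9*1 + 1) = 6/(-9 + 1) = 6/(-8) = 6*(-1/8) = -3/4)
g(x) = 3 + x**2 - 3*x/4 (g(x) = (x**2 - 3*x/4) + 3 = 3 + x**2 - 3*x/4)
g(-12)*d((2 - 5)*1) = (3 + (-12)**2 - 3/4*(-12))*12 = (3 + 144 + 9)*12 = 156*12 = 1872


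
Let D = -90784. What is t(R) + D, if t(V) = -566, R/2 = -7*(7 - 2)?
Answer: -91350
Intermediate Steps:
R = -70 (R = 2*(-7*(7 - 2)) = 2*(-7*5) = 2*(-35) = -70)
t(R) + D = -566 - 90784 = -91350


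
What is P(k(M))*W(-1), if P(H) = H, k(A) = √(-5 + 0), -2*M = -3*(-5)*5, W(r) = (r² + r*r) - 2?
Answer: 0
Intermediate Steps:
W(r) = -2 + 2*r² (W(r) = (r² + r²) - 2 = 2*r² - 2 = -2 + 2*r²)
M = -75/2 (M = -(-3*(-5))*5/2 = -15*5/2 = -½*75 = -75/2 ≈ -37.500)
k(A) = I*√5 (k(A) = √(-5) = I*√5)
P(k(M))*W(-1) = (I*√5)*(-2 + 2*(-1)²) = (I*√5)*(-2 + 2*1) = (I*√5)*(-2 + 2) = (I*√5)*0 = 0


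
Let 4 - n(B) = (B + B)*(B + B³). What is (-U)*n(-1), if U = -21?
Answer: 0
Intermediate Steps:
n(B) = 4 - 2*B*(B + B³) (n(B) = 4 - (B + B)*(B + B³) = 4 - 2*B*(B + B³))
(-U)*n(-1) = (-1*(-21))*(4 - 2*(-1)² - 2*(-1)⁴) = 21*(4 - 2*1 - 2*1) = 21*(4 - 2 - 2) = 21*0 = 0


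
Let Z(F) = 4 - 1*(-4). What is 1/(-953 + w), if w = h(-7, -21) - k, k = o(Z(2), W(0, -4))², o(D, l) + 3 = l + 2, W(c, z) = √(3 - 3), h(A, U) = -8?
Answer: -1/962 ≈ -0.0010395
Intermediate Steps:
Z(F) = 8 (Z(F) = 4 + 4 = 8)
W(c, z) = 0 (W(c, z) = √0 = 0)
o(D, l) = -1 + l (o(D, l) = -3 + (l + 2) = -3 + (2 + l) = -1 + l)
k = 1 (k = (-1 + 0)² = (-1)² = 1)
w = -9 (w = -8 - 1*1 = -8 - 1 = -9)
1/(-953 + w) = 1/(-953 - 9) = 1/(-962) = -1/962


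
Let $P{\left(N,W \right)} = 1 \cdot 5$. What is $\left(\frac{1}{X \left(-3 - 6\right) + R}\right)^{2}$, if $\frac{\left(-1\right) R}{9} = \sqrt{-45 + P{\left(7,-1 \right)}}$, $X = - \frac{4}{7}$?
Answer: $\frac{49 i}{648 \left(- 243 i + 14 \sqrt{10}\right)} \approx -0.00030119 + 5.4873 \cdot 10^{-5} i$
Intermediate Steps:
$X = - \frac{4}{7}$ ($X = \left(-4\right) \frac{1}{7} = - \frac{4}{7} \approx -0.57143$)
$P{\left(N,W \right)} = 5$
$R = - 18 i \sqrt{10}$ ($R = - 9 \sqrt{-45 + 5} = - 9 \sqrt{-40} = - 9 \cdot 2 i \sqrt{10} = - 18 i \sqrt{10} \approx - 56.921 i$)
$\left(\frac{1}{X \left(-3 - 6\right) + R}\right)^{2} = \left(\frac{1}{- \frac{4 \left(-3 - 6\right)}{7} - 18 i \sqrt{10}}\right)^{2} = \left(\frac{1}{\left(- \frac{4}{7}\right) \left(-9\right) - 18 i \sqrt{10}}\right)^{2} = \left(\frac{1}{\frac{36}{7} - 18 i \sqrt{10}}\right)^{2} = \frac{1}{\left(\frac{36}{7} - 18 i \sqrt{10}\right)^{2}}$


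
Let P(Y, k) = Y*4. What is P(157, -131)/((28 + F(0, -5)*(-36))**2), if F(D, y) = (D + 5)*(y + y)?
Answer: 157/835396 ≈ 0.00018793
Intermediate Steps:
P(Y, k) = 4*Y
F(D, y) = 2*y*(5 + D) (F(D, y) = (5 + D)*(2*y) = 2*y*(5 + D))
P(157, -131)/((28 + F(0, -5)*(-36))**2) = (4*157)/((28 + (2*(-5)*(5 + 0))*(-36))**2) = 628/((28 + (2*(-5)*5)*(-36))**2) = 628/((28 - 50*(-36))**2) = 628/((28 + 1800)**2) = 628/(1828**2) = 628/3341584 = 628*(1/3341584) = 157/835396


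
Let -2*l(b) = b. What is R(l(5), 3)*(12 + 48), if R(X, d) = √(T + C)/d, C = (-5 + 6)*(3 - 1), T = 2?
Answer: 40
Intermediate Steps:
l(b) = -b/2
C = 2 (C = 1*2 = 2)
R(X, d) = 2/d (R(X, d) = √(2 + 2)/d = √4/d = 2/d)
R(l(5), 3)*(12 + 48) = (2/3)*(12 + 48) = (2*(⅓))*60 = (⅔)*60 = 40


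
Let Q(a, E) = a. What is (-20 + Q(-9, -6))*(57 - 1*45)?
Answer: -348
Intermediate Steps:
(-20 + Q(-9, -6))*(57 - 1*45) = (-20 - 9)*(57 - 1*45) = -29*(57 - 45) = -29*12 = -348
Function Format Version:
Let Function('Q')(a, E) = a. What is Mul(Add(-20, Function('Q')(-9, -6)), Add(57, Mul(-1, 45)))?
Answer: -348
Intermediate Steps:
Mul(Add(-20, Function('Q')(-9, -6)), Add(57, Mul(-1, 45))) = Mul(Add(-20, -9), Add(57, Mul(-1, 45))) = Mul(-29, Add(57, -45)) = Mul(-29, 12) = -348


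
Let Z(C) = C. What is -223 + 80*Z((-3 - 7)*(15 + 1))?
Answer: -13023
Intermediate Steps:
-223 + 80*Z((-3 - 7)*(15 + 1)) = -223 + 80*((-3 - 7)*(15 + 1)) = -223 + 80*(-10*16) = -223 + 80*(-160) = -223 - 12800 = -13023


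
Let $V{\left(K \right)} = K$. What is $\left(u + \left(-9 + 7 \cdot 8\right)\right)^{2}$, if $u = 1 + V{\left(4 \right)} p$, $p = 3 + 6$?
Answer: $7056$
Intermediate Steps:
$p = 9$
$u = 37$ ($u = 1 + 4 \cdot 9 = 1 + 36 = 37$)
$\left(u + \left(-9 + 7 \cdot 8\right)\right)^{2} = \left(37 + \left(-9 + 7 \cdot 8\right)\right)^{2} = \left(37 + \left(-9 + 56\right)\right)^{2} = \left(37 + 47\right)^{2} = 84^{2} = 7056$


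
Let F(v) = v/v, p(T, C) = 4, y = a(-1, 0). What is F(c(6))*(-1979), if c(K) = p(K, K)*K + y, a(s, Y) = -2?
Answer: -1979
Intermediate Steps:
y = -2
c(K) = -2 + 4*K (c(K) = 4*K - 2 = -2 + 4*K)
F(v) = 1
F(c(6))*(-1979) = 1*(-1979) = -1979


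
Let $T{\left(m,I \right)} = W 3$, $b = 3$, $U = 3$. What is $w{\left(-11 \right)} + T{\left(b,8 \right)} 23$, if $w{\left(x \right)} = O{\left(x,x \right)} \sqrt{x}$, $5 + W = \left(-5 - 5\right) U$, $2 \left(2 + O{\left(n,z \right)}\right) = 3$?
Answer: $-2415 - \frac{i \sqrt{11}}{2} \approx -2415.0 - 1.6583 i$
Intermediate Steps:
$O{\left(n,z \right)} = - \frac{1}{2}$ ($O{\left(n,z \right)} = -2 + \frac{1}{2} \cdot 3 = -2 + \frac{3}{2} = - \frac{1}{2}$)
$W = -35$ ($W = -5 + \left(-5 - 5\right) 3 = -5 - 30 = -35$)
$w{\left(x \right)} = - \frac{\sqrt{x}}{2}$
$T{\left(m,I \right)} = -105$ ($T{\left(m,I \right)} = \left(-35\right) 3 = -105$)
$w{\left(-11 \right)} + T{\left(b,8 \right)} 23 = - \frac{\sqrt{-11}}{2} - 2415 = - \frac{i \sqrt{11}}{2} - 2415 = -2415 - \frac{i \sqrt{11}}{2}$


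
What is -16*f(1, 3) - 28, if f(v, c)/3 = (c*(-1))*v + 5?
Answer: -124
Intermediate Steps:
f(v, c) = 15 - 3*c*v (f(v, c) = 3*((c*(-1))*v + 5) = 3*((-c)*v + 5) = 3*(-c*v + 5) = 3*(5 - c*v) = 15 - 3*c*v)
-16*f(1, 3) - 28 = -16*(15 - 3*3*1) - 28 = -16*(15 - 9) - 28 = -16*6 - 28 = -96 - 28 = -124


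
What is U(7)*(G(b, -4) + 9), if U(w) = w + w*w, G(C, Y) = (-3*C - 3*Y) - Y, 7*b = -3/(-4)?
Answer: 1382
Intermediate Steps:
b = 3/28 (b = (-3/(-4))/7 = (-3*(-1/4))/7 = (1/7)*(3/4) = 3/28 ≈ 0.10714)
G(C, Y) = -4*Y - 3*C
U(w) = w + w**2
U(7)*(G(b, -4) + 9) = (7*(1 + 7))*((-4*(-4) - 3*3/28) + 9) = (7*8)*((16 - 9/28) + 9) = 56*(439/28 + 9) = 56*(691/28) = 1382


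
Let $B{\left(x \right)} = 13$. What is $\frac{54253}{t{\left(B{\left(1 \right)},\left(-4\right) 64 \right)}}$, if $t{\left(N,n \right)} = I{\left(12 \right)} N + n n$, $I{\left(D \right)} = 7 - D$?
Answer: $\frac{54253}{65471} \approx 0.82866$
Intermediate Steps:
$t{\left(N,n \right)} = n^{2} - 5 N$ ($t{\left(N,n \right)} = \left(7 - 12\right) N + n n = \left(7 - 12\right) N + n^{2} = - 5 N + n^{2} = n^{2} - 5 N$)
$\frac{54253}{t{\left(B{\left(1 \right)},\left(-4\right) 64 \right)}} = \frac{54253}{\left(\left(-4\right) 64\right)^{2} - 65} = \frac{54253}{\left(-256\right)^{2} - 65} = \frac{54253}{65536 - 65} = \frac{54253}{65471}$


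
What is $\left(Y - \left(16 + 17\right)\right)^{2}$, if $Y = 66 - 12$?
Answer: $441$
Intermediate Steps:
$Y = 54$ ($Y = 66 - 12 = 54$)
$\left(Y - \left(16 + 17\right)\right)^{2} = \left(54 - \left(16 + 17\right)\right)^{2} = \left(54 - 33\right)^{2} = 21^{2} = 441$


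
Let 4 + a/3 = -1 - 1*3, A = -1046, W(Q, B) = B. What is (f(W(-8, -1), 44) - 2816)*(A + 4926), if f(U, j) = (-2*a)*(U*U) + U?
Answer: -10743720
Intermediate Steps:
a = -24 (a = -12 + 3*(-1 - 1*3) = -12 + 3*(-1 - 3) = -12 + 3*(-4) = -12 - 12 = -24)
f(U, j) = U + 48*U² (f(U, j) = (-2*(-24))*(U*U) + U = 48*U² + U = U + 48*U²)
(f(W(-8, -1), 44) - 2816)*(A + 4926) = (-(1 + 48*(-1)) - 2816)*(-1046 + 4926) = (-(1 - 48) - 2816)*3880 = (-1*(-47) - 2816)*3880 = (47 - 2816)*3880 = -2769*3880 = -10743720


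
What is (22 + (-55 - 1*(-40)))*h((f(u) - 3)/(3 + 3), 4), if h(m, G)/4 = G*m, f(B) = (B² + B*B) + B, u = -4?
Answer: 1400/3 ≈ 466.67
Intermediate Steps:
f(B) = B + 2*B² (f(B) = (B² + B²) + B = 2*B² + B = B + 2*B²)
h(m, G) = 4*G*m (h(m, G) = 4*(G*m) = 4*G*m)
(22 + (-55 - 1*(-40)))*h((f(u) - 3)/(3 + 3), 4) = (22 + (-55 - 1*(-40)))*(4*4*((-4*(1 + 2*(-4)) - 3)/(3 + 3))) = (22 + (-55 + 40))*(4*4*((-4*(1 - 8) - 3)/6)) = (22 - 15)*(4*4*((-4*(-7) - 3)*(⅙))) = 7*(4*4*((28 - 3)*(⅙))) = 7*(4*4*(25*(⅙))) = 7*(4*4*(25/6)) = 7*(200/3) = 1400/3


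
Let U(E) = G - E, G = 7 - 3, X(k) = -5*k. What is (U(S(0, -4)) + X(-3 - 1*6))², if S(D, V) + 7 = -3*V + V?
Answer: 2304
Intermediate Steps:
S(D, V) = -7 - 2*V (S(D, V) = -7 + (-3*V + V) = -7 - 2*V)
G = 4
U(E) = 4 - E
(U(S(0, -4)) + X(-3 - 1*6))² = ((4 - (-7 - 2*(-4))) - 5*(-3 - 1*6))² = ((4 - (-7 + 8)) - 5*(-3 - 6))² = ((4 - 1*1) - 5*(-9))² = ((4 - 1) + 45)² = (3 + 45)² = 48² = 2304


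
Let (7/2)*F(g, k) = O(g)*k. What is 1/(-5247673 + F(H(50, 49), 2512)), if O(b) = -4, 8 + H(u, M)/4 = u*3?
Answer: -7/36753807 ≈ -1.9046e-7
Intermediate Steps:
H(u, M) = -32 + 12*u (H(u, M) = -32 + 4*(u*3) = -32 + 4*(3*u) = -32 + 12*u)
F(g, k) = -8*k/7 (F(g, k) = 2*(-4*k)/7 = -8*k/7)
1/(-5247673 + F(H(50, 49), 2512)) = 1/(-5247673 - 8/7*2512) = 1/(-5247673 - 20096/7) = 1/(-36753807/7) = -7/36753807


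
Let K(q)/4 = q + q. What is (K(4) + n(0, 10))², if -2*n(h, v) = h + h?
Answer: 1024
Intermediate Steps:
n(h, v) = -h (n(h, v) = -(h + h)/2 = -h)
K(q) = 8*q (K(q) = 4*(q + q) = 4*(2*q) = 8*q)
(K(4) + n(0, 10))² = (8*4 - 1*0)² = (32 + 0)² = 32² = 1024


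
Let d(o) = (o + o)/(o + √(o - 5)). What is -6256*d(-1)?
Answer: -12512/7 - 12512*I*√6/7 ≈ -1787.4 - 4378.3*I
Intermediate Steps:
d(o) = 2*o/(o + √(-5 + o)) (d(o) = (2*o)/(o + √(-5 + o)) = 2*o/(o + √(-5 + o)))
-6256*d(-1) = -12512*(-1)/(-1 + √(-5 - 1)) = -12512*(-1)/(-1 + √(-6)) = -12512*(-1)/(-1 + I*√6) = -(-12512)/(-1 + I*√6) = 12512/(-1 + I*√6)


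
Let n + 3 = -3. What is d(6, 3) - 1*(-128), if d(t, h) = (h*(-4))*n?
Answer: 200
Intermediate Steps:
n = -6 (n = -3 - 3 = -6)
d(t, h) = 24*h (d(t, h) = (h*(-4))*(-6) = -4*h*(-6) = 24*h)
d(6, 3) - 1*(-128) = 24*3 - 1*(-128) = 72 + 128 = 200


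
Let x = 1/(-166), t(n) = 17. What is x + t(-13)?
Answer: 2821/166 ≈ 16.994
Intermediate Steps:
x = -1/166 ≈ -0.0060241
x + t(-13) = -1/166 + 17 = 2821/166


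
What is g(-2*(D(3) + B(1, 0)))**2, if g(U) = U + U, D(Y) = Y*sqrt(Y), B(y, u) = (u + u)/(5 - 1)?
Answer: 432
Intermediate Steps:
B(y, u) = u/2 (B(y, u) = (2*u)/4 = (2*u)*(1/4) = u/2)
D(Y) = Y**(3/2)
g(U) = 2*U
g(-2*(D(3) + B(1, 0)))**2 = (2*(-2*(3**(3/2) + (1/2)*0)))**2 = (2*(-2*(3*sqrt(3) + 0)))**2 = (2*(-6*sqrt(3)))**2 = (-12*sqrt(3))**2 = 432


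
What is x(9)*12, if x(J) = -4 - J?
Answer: -156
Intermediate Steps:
x(9)*12 = (-4 - 1*9)*12 = (-4 - 9)*12 = -13*12 = -156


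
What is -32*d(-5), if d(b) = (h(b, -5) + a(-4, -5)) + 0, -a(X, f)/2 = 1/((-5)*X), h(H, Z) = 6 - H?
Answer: -1744/5 ≈ -348.80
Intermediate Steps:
a(X, f) = 2/(5*X) (a(X, f) = -2/((-5)*X) = -(-2)/(5*X) = 2/(5*X))
d(b) = 59/10 - b (d(b) = ((6 - b) + (⅖)/(-4)) + 0 = ((6 - b) + (⅖)*(-¼)) + 0 = ((6 - b) - ⅒) + 0 = (59/10 - b) + 0 = 59/10 - b)
-32*d(-5) = -32*(59/10 - 1*(-5)) = -32*(59/10 + 5) = -32*109/10 = -1744/5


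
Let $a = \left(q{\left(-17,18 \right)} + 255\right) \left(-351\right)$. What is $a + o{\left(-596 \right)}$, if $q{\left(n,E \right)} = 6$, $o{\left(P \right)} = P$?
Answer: $-92207$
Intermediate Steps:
$a = -91611$ ($a = \left(6 + 255\right) \left(-351\right) = 261 \left(-351\right) = -91611$)
$a + o{\left(-596 \right)} = -91611 - 596 = -92207$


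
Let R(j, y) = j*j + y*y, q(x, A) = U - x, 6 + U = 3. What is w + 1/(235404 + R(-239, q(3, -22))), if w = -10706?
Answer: -3132158065/292561 ≈ -10706.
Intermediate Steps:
U = -3 (U = -6 + 3 = -3)
q(x, A) = -3 - x
R(j, y) = j² + y²
w + 1/(235404 + R(-239, q(3, -22))) = -10706 + 1/(235404 + ((-239)² + (-3 - 1*3)²)) = -10706 + 1/(235404 + (57121 + (-3 - 3)²)) = -10706 + 1/(235404 + (57121 + (-6)²)) = -10706 + 1/(235404 + (57121 + 36)) = -10706 + 1/(235404 + 57157) = -10706 + 1/292561 = -3132158065/292561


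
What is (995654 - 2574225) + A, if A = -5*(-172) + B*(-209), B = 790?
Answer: -1742821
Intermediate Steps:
A = -164250 (A = -5*(-172) + 790*(-209) = 860 - 165110 = -164250)
(995654 - 2574225) + A = (995654 - 2574225) - 164250 = -1578571 - 164250 = -1742821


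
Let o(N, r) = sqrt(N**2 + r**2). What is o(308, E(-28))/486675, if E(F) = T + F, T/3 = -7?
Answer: sqrt(1985)/69525 ≈ 0.00064082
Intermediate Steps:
T = -21 (T = 3*(-7) = -21)
E(F) = -21 + F
o(308, E(-28))/486675 = sqrt(308**2 + (-21 - 28)**2)/486675 = sqrt(94864 + (-49)**2)*(1/486675) = sqrt(94864 + 2401)*(1/486675) = sqrt(97265)*(1/486675) = (7*sqrt(1985))*(1/486675) = sqrt(1985)/69525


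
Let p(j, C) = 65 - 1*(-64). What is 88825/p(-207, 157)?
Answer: 88825/129 ≈ 688.57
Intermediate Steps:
p(j, C) = 129 (p(j, C) = 65 + 64 = 129)
88825/p(-207, 157) = 88825/129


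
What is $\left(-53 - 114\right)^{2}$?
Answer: $27889$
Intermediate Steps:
$\left(-53 - 114\right)^{2} = \left(-167\right)^{2} = 27889$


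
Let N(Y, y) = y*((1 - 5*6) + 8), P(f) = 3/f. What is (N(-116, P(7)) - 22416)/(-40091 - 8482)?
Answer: 7475/16191 ≈ 0.46168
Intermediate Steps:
N(Y, y) = -21*y (N(Y, y) = y*((1 - 30) + 8) = y*(-29 + 8) = y*(-21) = -21*y)
(N(-116, P(7)) - 22416)/(-40091 - 8482) = (-63/7 - 22416)/(-40091 - 8482) = (-63/7 - 22416)/(-48573) = (-21*3/7 - 22416)*(-1/48573) = (-9 - 22416)*(-1/48573) = -22425*(-1/48573) = 7475/16191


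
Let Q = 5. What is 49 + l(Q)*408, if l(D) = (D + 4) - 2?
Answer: 2905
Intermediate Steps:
l(D) = 2 + D (l(D) = (4 + D) - 2 = 2 + D)
49 + l(Q)*408 = 49 + (2 + 5)*408 = 49 + 7*408 = 49 + 2856 = 2905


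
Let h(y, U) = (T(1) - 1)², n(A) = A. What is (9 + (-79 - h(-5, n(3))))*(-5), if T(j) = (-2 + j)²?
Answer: 350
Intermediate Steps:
h(y, U) = 0 (h(y, U) = ((-2 + 1)² - 1)² = ((-1)² - 1)² = (1 - 1)² = 0² = 0)
(9 + (-79 - h(-5, n(3))))*(-5) = (9 + (-79 - 1*0))*(-5) = (9 + (-79 + 0))*(-5) = (9 - 79)*(-5) = -70*(-5) = 350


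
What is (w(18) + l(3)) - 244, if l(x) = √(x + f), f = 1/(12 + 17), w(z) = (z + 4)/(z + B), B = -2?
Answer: -1941/8 + 2*√638/29 ≈ -240.88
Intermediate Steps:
w(z) = (4 + z)/(-2 + z) (w(z) = (z + 4)/(z - 2) = (4 + z)/(-2 + z))
f = 1/29 ≈ 0.034483
l(x) = √(1/29 + x) (l(x) = √(x + 1/29) = √(1/29 + x))
(w(18) + l(3)) - 244 = ((4 + 18)/(-2 + 18) + √(29 + 841*3)/29) - 244 = (22/16 + √(29 + 2523)/29) - 244 = ((1/16)*22 + √2552/29) - 244 = (11/8 + (2*√638)/29) - 244 = (11/8 + 2*√638/29) - 244 = -1941/8 + 2*√638/29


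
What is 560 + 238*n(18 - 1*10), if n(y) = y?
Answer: 2464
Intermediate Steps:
560 + 238*n(18 - 1*10) = 560 + 238*(18 - 1*10) = 560 + 238*(18 - 10) = 560 + 238*8 = 560 + 1904 = 2464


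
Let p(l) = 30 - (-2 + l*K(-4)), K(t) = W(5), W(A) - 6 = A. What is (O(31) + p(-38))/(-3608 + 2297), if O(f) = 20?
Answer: -470/1311 ≈ -0.35850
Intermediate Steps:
W(A) = 6 + A
K(t) = 11 (K(t) = 6 + 5 = 11)
p(l) = 32 - 11*l (p(l) = 30 - (-2 + l*11) = 30 - (-2 + 11*l) = 30 + (2 - 11*l) = 32 - 11*l)
(O(31) + p(-38))/(-3608 + 2297) = (20 + (32 - 11*(-38)))/(-3608 + 2297) = (20 + (32 + 418))/(-1311) = (20 + 450)*(-1/1311) = 470*(-1/1311) = -470/1311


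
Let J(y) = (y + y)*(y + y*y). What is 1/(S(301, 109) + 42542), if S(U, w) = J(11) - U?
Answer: 1/45145 ≈ 2.2151e-5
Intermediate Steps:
J(y) = 2*y*(y + y**2) (J(y) = (2*y)*(y + y**2) = 2*y*(y + y**2))
S(U, w) = 2904 - U (S(U, w) = 2*11**2*(1 + 11) - U = 2*121*12 - U = 2904 - U)
1/(S(301, 109) + 42542) = 1/((2904 - 1*301) + 42542) = 1/((2904 - 301) + 42542) = 1/(2603 + 42542) = 1/45145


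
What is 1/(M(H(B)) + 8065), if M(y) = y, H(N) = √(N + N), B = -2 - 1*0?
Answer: 8065/65044229 - 2*I/65044229 ≈ 0.00012399 - 3.0748e-8*I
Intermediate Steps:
B = -2 (B = -2 + 0 = -2)
H(N) = √2*√N (H(N) = √(2*N) = √2*√N)
1/(M(H(B)) + 8065) = 1/(√2*√(-2) + 8065) = 1/(√2*(I*√2) + 8065) = 1/(2*I + 8065) = 1/(8065 + 2*I) = (8065 - 2*I)/65044229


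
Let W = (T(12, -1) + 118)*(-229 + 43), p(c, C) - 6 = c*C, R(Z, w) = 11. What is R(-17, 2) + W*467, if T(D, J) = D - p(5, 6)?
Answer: -8165017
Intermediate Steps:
p(c, C) = 6 + C*c (p(c, C) = 6 + c*C = 6 + C*c)
T(D, J) = -36 + D (T(D, J) = D - (6 + 6*5) = D - (6 + 30) = D - 1*36 = D - 36 = -36 + D)
W = -17484 (W = ((-36 + 12) + 118)*(-229 + 43) = (-24 + 118)*(-186) = 94*(-186) = -17484)
R(-17, 2) + W*467 = 11 - 17484*467 = 11 - 8165028 = -8165017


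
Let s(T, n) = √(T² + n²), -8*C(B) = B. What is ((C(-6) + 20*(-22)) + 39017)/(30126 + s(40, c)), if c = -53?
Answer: 2324386593/1815142934 - 154311*√4409/3630285868 ≈ 1.2777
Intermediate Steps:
C(B) = -B/8
((C(-6) + 20*(-22)) + 39017)/(30126 + s(40, c)) = ((-⅛*(-6) + 20*(-22)) + 39017)/(30126 + √(40² + (-53)²)) = ((¾ - 440) + 39017)/(30126 + √(1600 + 2809)) = (-1757/4 + 39017)/(30126 + √4409) = 154311/(4*(30126 + √4409))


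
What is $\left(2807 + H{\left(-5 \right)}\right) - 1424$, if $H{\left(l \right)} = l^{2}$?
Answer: $1408$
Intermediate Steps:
$\left(2807 + H{\left(-5 \right)}\right) - 1424 = \left(2807 + \left(-5\right)^{2}\right) - 1424 = \left(2807 + 25\right) - 1424 = 2832 - 1424 = 1408$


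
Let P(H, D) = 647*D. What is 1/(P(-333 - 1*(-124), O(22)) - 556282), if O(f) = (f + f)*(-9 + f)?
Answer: -1/186198 ≈ -5.3706e-6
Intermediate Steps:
O(f) = 2*f*(-9 + f) (O(f) = (2*f)*(-9 + f) = 2*f*(-9 + f))
1/(P(-333 - 1*(-124), O(22)) - 556282) = 1/(647*(2*22*(-9 + 22)) - 556282) = 1/(647*(2*22*13) - 556282) = 1/(647*572 - 556282) = 1/(370084 - 556282) = 1/(-186198) = -1/186198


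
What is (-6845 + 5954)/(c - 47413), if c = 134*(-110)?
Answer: 891/62153 ≈ 0.014336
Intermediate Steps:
c = -14740
(-6845 + 5954)/(c - 47413) = (-6845 + 5954)/(-14740 - 47413) = -891/(-62153) = -891*(-1/62153) = 891/62153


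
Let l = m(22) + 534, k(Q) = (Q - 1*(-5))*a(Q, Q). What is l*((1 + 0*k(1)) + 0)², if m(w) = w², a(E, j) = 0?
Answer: 1018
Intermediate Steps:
k(Q) = 0 (k(Q) = (Q - 1*(-5))*0 = (Q + 5)*0 = (5 + Q)*0 = 0)
l = 1018 (l = 22² + 534 = 484 + 534 = 1018)
l*((1 + 0*k(1)) + 0)² = 1018*((1 + 0*0) + 0)² = 1018*((1 + 0) + 0)² = 1018*(1 + 0)² = 1018*1² = 1018*1 = 1018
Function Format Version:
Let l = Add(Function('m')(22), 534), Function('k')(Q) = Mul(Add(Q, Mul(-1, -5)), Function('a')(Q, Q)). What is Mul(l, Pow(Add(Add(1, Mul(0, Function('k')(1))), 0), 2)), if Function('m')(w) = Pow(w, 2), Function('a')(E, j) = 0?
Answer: 1018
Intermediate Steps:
Function('k')(Q) = 0 (Function('k')(Q) = Mul(Add(Q, Mul(-1, -5)), 0) = Mul(Add(Q, 5), 0) = Mul(Add(5, Q), 0) = 0)
l = 1018 (l = Add(Pow(22, 2), 534) = Add(484, 534) = 1018)
Mul(l, Pow(Add(Add(1, Mul(0, Function('k')(1))), 0), 2)) = Mul(1018, Pow(Add(Add(1, Mul(0, 0)), 0), 2)) = Mul(1018, Pow(Add(Add(1, 0), 0), 2)) = Mul(1018, Pow(Add(1, 0), 2)) = Mul(1018, Pow(1, 2)) = Mul(1018, 1) = 1018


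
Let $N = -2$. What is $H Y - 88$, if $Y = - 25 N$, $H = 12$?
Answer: $512$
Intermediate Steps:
$Y = 50$ ($Y = \left(-25\right) \left(-2\right) = 50$)
$H Y - 88 = 12 \cdot 50 - 88 = 600 - 88 = 512$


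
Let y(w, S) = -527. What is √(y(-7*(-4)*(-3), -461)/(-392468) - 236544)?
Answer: I*√9108784912527605/196234 ≈ 486.36*I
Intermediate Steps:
√(y(-7*(-4)*(-3), -461)/(-392468) - 236544) = √(-527/(-392468) - 236544) = √(-527*(-1/392468) - 236544) = √(527/392468 - 236544) = √(-92835950065/392468) = I*√9108784912527605/196234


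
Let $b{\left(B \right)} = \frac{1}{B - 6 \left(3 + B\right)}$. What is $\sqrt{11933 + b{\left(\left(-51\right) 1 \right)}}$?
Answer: $\frac{\sqrt{670264914}}{237} \approx 109.24$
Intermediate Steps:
$b{\left(B \right)} = \frac{1}{-18 - 5 B}$ ($b{\left(B \right)} = \frac{1}{B - \left(18 + 6 B\right)} = \frac{1}{-18 - 5 B}$)
$\sqrt{11933 + b{\left(\left(-51\right) 1 \right)}} = \sqrt{11933 - \frac{1}{18 + 5 \left(\left(-51\right) 1\right)}} = \sqrt{11933 - \frac{1}{18 + 5 \left(-51\right)}} = \sqrt{11933 - \frac{1}{18 - 255}} = \sqrt{11933 - \frac{1}{-237}} = \sqrt{11933 - - \frac{1}{237}} = \sqrt{11933 + \frac{1}{237}} = \sqrt{\frac{2828122}{237}} = \frac{\sqrt{670264914}}{237}$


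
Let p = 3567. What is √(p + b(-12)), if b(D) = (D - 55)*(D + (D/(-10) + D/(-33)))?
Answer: √12905365/55 ≈ 65.316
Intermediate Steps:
b(D) = 287*D*(-55 + D)/330 (b(D) = (-55 + D)*(D + (D*(-⅒) + D*(-1/33))) = (-55 + D)*(D + (-D/10 - D/33)) = (-55 + D)*(D - 43*D/330) = (-55 + D)*(287*D/330) = 287*D*(-55 + D)/330)
√(p + b(-12)) = √(3567 + (287/330)*(-12)*(-55 - 12)) = √(3567 + (287/330)*(-12)*(-67)) = √(3567 + 38458/55) = √(234643/55) = √12905365/55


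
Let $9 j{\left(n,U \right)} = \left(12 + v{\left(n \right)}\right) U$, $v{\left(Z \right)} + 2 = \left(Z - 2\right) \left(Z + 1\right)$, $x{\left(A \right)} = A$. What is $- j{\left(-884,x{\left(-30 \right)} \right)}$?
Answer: $\frac{7823480}{3} \approx 2.6078 \cdot 10^{6}$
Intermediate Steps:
$v{\left(Z \right)} = -2 + \left(1 + Z\right) \left(-2 + Z\right)$ ($v{\left(Z \right)} = -2 + \left(Z - 2\right) \left(Z + 1\right) = -2 + \left(-2 + Z\right) \left(1 + Z\right) = -2 + \left(1 + Z\right) \left(-2 + Z\right)$)
$j{\left(n,U \right)} = \frac{U \left(8 + n^{2} - n\right)}{9}$ ($j{\left(n,U \right)} = \frac{\left(12 - \left(4 + n - n^{2}\right)\right) U}{9} = \frac{\left(8 + n^{2} - n\right) U}{9} = \frac{U \left(8 + n^{2} - n\right)}{9}$)
$- j{\left(-884,x{\left(-30 \right)} \right)} = - \frac{\left(-30\right) \left(8 + \left(-884\right)^{2} - -884\right)}{9} = - \frac{\left(-30\right) \left(8 + 781456 + 884\right)}{9} = - \frac{\left(-30\right) 782348}{9} = \left(-1\right) \left(- \frac{7823480}{3}\right) = \frac{7823480}{3}$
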